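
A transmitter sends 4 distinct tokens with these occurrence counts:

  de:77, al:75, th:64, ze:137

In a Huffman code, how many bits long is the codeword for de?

2

Huffman merges, smallest pair first:
merge th(64) and al(75): 139
merge de(77) and ze(137): 214
merge 139 and 214: 353
The subtree containing de is merged 2 times, so code length = 2.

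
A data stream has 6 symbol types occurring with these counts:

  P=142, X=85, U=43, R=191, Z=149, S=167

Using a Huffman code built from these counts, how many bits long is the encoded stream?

1952

Merge the two smallest weights repeatedly:
merge U(43) and X(85): 128
merge 128 and P(142): 270
merge Z(149) and S(167): 316
merge R(191) and 270: 461
merge 316 and 461: 777
Each symbol's bit-cost is frequency × depth; summing gives 1952 bits (equivalently 128 + 270 + 316 + 461 + 777).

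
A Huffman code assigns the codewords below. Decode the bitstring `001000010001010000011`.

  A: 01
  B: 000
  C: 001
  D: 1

CBABDABCD

Read left to right; each codeword is recognised as soon as it completes (prefix code):
  001→C | 000→B | 01→A | 000→B | 1→D | 01→A | 000→B | 001→C | 1→D
Decoded message: CBABDABCD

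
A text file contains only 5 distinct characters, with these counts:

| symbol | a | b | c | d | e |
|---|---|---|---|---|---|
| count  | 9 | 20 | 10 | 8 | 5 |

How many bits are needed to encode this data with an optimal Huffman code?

Merge the two smallest weights repeatedly:
combine e(5), d(8) → 13
combine a(9), c(10) → 19
combine 13, 19 → 32
combine b(20), 32 → 52
The encoded length is the sum of every internal node's weight: 13 + 19 + 32 + 52 = 116 bits.

116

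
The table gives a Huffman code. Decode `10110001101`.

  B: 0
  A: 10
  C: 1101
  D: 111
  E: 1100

AEBC

Read left to right; each codeword is recognised as soon as it completes (prefix code):
  10→A | 1100→E | 0→B | 1101→C
Decoded message: AEBC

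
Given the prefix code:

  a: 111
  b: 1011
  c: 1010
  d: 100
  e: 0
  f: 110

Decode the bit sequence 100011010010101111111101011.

defdcaafb

Read left to right; each codeword is recognised as soon as it completes (prefix code):
  100→d | 0→e | 110→f | 100→d | 1010→c | 111→a | 111→a | 110→f | 1011→b
Decoded message: defdcaafb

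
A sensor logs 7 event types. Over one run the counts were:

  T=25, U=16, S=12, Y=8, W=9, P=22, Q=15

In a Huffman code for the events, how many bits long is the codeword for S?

Build the tree from the bottom:
merge Y(8) and W(9): 17
merge S(12) and Q(15): 27
merge U(16) and 17: 33
merge P(22) and T(25): 47
merge 27 and 33: 60
merge 47 and 60: 107
S's leaf is at depth 3, giving a 3-bit codeword.

3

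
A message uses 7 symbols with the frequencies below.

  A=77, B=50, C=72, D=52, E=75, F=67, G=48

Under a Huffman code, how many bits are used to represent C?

3

Repeatedly merge the two smallest:
merge G(48) and B(50): 98
merge D(52) and F(67): 119
merge C(72) and E(75): 147
merge A(77) and 98: 175
merge 119 and 147: 266
merge 175 and 266: 441
The subtree containing C is merged 3 times, so code length = 3.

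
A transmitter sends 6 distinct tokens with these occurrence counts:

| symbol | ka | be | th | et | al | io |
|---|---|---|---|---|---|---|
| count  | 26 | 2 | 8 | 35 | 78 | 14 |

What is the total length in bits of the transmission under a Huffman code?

332

Greedily combine the two least-frequent nodes:
combine be(2), th(8) → 10
combine 10, io(14) → 24
combine 24, ka(26) → 50
combine et(35), 50 → 85
combine al(78), 85 → 163
Each symbol's bit-cost is frequency × depth; summing gives 332 bits (equivalently 10 + 24 + 50 + 85 + 163).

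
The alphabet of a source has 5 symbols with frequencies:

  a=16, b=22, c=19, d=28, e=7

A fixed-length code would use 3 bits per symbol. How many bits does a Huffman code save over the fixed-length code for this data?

Fixed-length: 3 bits × 92 symbols = 276 bits.
Huffman merges:
e(7) + a(16) → 23
c(19) + b(22) → 41
23 + d(28) → 51
41 + 51 → 92
Huffman total = 23 + 41 + 51 + 92 = 207 bits.
Saving = 276 − 207 = 69 bits.

69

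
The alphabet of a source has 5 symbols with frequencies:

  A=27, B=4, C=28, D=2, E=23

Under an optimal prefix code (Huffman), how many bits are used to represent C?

2

Repeatedly merge the two smallest:
combine D(2), B(4) → 6
combine 6, E(23) → 29
combine A(27), C(28) → 55
combine 29, 55 → 84
C sits 2 levels below the root, so its codeword is 2 bits.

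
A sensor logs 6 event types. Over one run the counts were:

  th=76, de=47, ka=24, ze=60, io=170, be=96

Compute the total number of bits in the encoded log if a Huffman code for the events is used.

1148

Build the Huffman tree bottom-up:
combine ka(24), de(47) → 71
combine ze(60), 71 → 131
combine th(76), be(96) → 172
combine 131, io(170) → 301
combine 172, 301 → 473
Each symbol's bit-cost is frequency × depth; summing gives 1148 bits (equivalently 71 + 131 + 172 + 301 + 473).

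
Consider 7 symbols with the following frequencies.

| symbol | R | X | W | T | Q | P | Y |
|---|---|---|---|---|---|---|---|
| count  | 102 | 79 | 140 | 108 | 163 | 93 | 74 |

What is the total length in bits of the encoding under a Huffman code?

2114

Greedily combine the two least-frequent nodes:
Y(74) + X(79) → 153
P(93) + R(102) → 195
T(108) + W(140) → 248
153 + Q(163) → 316
195 + 248 → 443
316 + 443 → 759
The encoded length is the sum of every internal node's weight: 153 + 195 + 248 + 316 + 443 + 759 = 2114 bits.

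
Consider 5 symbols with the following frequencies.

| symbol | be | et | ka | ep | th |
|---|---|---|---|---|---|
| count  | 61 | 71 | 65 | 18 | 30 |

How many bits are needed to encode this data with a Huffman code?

Build the Huffman tree bottom-up:
combine ep(18), th(30) → 48
combine 48, be(61) → 109
combine ka(65), et(71) → 136
combine 109, 136 → 245
Total encoded bits = sum of merged weights = 48 + 109 + 136 + 245 = 538.

538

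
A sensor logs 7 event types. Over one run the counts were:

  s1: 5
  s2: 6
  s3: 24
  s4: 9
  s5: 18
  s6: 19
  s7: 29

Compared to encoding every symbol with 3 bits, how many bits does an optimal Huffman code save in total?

Fixed-length: 3 bits × 110 symbols = 330 bits.
Huffman merges:
combine s1(5), s2(6) → 11
combine s4(9), 11 → 20
combine s5(18), s6(19) → 37
combine 20, s3(24) → 44
combine s7(29), 37 → 66
combine 44, 66 → 110
Huffman total = 11 + 20 + 37 + 44 + 66 + 110 = 288 bits.
Saving = 330 − 288 = 42 bits.

42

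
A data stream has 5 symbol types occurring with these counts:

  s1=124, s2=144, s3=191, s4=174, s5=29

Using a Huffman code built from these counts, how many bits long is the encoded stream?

1477

Build the Huffman tree bottom-up:
combine s5(29), s1(124) → 153
combine s2(144), 153 → 297
combine s4(174), s3(191) → 365
combine 297, 365 → 662
Total encoded bits = sum of merged weights = 153 + 297 + 365 + 662 = 1477.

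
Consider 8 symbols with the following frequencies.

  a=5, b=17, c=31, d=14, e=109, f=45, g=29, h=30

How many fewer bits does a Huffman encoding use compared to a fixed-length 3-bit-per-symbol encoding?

Fixed-length: 3 bits × 280 symbols = 840 bits.
Huffman merges:
combine a(5), d(14) → 19
combine b(17), 19 → 36
combine g(29), h(30) → 59
combine c(31), 36 → 67
combine f(45), 59 → 104
combine 67, 104 → 171
combine e(109), 171 → 280
Huffman total = 19 + 36 + 59 + 67 + 104 + 171 + 280 = 736 bits.
Saving = 840 − 736 = 104 bits.

104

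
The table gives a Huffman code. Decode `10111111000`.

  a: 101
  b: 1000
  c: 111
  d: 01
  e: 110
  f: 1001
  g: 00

Read left to right; each codeword is recognised as soon as it completes (prefix code):
  101→a | 111→c | 110→e | 00→g
Decoded message: aceg

aceg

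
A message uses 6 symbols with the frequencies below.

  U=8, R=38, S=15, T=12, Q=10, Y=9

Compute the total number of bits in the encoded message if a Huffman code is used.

Greedily combine the two least-frequent nodes:
U(8) + Y(9) → 17
Q(10) + T(12) → 22
S(15) + 17 → 32
22 + 32 → 54
R(38) + 54 → 92
Each symbol's bit-cost is frequency × depth; summing gives 217 bits (equivalently 17 + 22 + 32 + 54 + 92).

217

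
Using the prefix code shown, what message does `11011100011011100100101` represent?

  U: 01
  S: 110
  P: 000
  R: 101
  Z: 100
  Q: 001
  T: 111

Read left to right; each codeword is recognised as soon as it completes (prefix code):
  110→S | 111→T | 000→P | 110→S | 111→T | 001→Q | 001→Q | 01→U
Decoded message: STPSTQQU

STPSTQQU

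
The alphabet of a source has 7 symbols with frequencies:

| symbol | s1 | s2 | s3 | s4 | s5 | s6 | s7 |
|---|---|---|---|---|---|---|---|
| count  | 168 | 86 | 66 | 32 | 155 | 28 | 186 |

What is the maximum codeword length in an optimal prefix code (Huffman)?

Merge the two lowest-weight nodes at each step:
combine s6(28), s4(32) → 60
combine 60, s3(66) → 126
combine s2(86), 126 → 212
combine s5(155), s1(168) → 323
combine s7(186), 212 → 398
combine 323, 398 → 721
The rarest symbols sit at the bottom; the longest codeword is 5 bits.

5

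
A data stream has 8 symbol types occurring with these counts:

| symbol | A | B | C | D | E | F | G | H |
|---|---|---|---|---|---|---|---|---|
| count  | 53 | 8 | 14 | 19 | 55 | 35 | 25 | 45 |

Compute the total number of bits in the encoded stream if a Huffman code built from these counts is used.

717

Build the Huffman tree bottom-up:
combine B(8), C(14) → 22
combine D(19), 22 → 41
combine G(25), F(35) → 60
combine 41, H(45) → 86
combine A(53), E(55) → 108
combine 60, 86 → 146
combine 108, 146 → 254
The encoded length is the sum of every internal node's weight: 22 + 41 + 60 + 86 + 108 + 146 + 254 = 717 bits.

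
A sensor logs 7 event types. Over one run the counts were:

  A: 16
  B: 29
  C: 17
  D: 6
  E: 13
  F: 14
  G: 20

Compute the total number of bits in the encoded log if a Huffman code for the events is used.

Build the Huffman tree bottom-up:
D(6) + E(13) → 19
F(14) + A(16) → 30
C(17) + 19 → 36
G(20) + B(29) → 49
30 + 36 → 66
49 + 66 → 115
The encoded length is the sum of every internal node's weight: 19 + 30 + 36 + 49 + 66 + 115 = 315 bits.

315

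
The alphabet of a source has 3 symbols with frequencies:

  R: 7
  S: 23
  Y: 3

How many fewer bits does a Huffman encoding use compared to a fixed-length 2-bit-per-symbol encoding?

Fixed-length: 2 bits × 33 symbols = 66 bits.
Huffman merges:
merge Y(3) and R(7): 10
merge 10 and S(23): 33
Huffman total = 10 + 33 = 43 bits.
Saving = 66 − 43 = 23 bits.

23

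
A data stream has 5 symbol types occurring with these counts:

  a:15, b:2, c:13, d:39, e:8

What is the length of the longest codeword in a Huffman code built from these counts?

Merge the two lowest-weight nodes at each step:
merge b(2) and e(8): 10
merge 10 and c(13): 23
merge a(15) and 23: 38
merge 38 and d(39): 77
The first pair merged (b, e) ends up deepest, at depth 4.

4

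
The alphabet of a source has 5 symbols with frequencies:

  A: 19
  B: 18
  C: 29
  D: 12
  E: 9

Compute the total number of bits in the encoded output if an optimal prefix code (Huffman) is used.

195

Merge the two smallest weights repeatedly:
merge E(9) and D(12): 21
merge B(18) and A(19): 37
merge 21 and C(29): 50
merge 37 and 50: 87
The encoded length is the sum of every internal node's weight: 21 + 37 + 50 + 87 = 195 bits.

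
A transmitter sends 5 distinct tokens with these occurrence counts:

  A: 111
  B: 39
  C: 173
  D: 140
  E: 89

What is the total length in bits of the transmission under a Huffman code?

1232

Merge the two smallest weights repeatedly:
combine B(39), E(89) → 128
combine A(111), 128 → 239
combine D(140), C(173) → 313
combine 239, 313 → 552
Total encoded bits = sum of merged weights = 128 + 239 + 313 + 552 = 1232.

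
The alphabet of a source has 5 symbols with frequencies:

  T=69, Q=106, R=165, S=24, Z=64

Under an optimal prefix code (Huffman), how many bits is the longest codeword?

Merge the two lowest-weight nodes at each step:
combine S(24), Z(64) → 88
combine T(69), 88 → 157
combine Q(106), 157 → 263
combine R(165), 263 → 428
The rarest symbols sit at the bottom; the longest codeword is 4 bits.

4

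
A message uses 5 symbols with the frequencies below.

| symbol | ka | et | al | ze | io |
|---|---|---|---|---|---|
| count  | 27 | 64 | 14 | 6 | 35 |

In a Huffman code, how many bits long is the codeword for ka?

Huffman merges, smallest pair first:
ze(6) + al(14) → 20
20 + ka(27) → 47
io(35) + 47 → 82
et(64) + 82 → 146
ka's leaf is at depth 3, giving a 3-bit codeword.

3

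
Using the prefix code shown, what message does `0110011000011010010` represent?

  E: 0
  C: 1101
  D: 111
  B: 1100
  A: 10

Read left to right; each codeword is recognised as soon as it completes (prefix code):
  0→E | 1100→B | 1100→B | 0→E | 0→E | 1101→C | 0→E | 0→E | 10→A
Decoded message: EBBEECEEA

EBBEECEEA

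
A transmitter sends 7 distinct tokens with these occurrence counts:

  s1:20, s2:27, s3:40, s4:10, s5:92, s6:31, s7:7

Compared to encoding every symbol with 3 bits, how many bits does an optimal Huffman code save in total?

Fixed-length: 3 bits × 227 symbols = 681 bits.
Huffman merges:
combine s7(7), s4(10) → 17
combine 17, s1(20) → 37
combine s2(27), s6(31) → 58
combine 37, s3(40) → 77
combine 58, 77 → 135
combine s5(92), 135 → 227
Huffman total = 17 + 37 + 58 + 77 + 135 + 227 = 551 bits.
Saving = 681 − 551 = 130 bits.

130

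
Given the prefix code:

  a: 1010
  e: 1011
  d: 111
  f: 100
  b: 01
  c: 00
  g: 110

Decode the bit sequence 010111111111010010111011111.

bbddgfeed

Read left to right; each codeword is recognised as soon as it completes (prefix code):
  01→b | 01→b | 111→d | 111→d | 110→g | 100→f | 1011→e | 1011→e | 111→d
Decoded message: bbddgfeed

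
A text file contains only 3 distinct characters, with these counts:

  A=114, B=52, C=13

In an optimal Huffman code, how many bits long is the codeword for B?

Build the tree from the bottom:
combine C(13), B(52) → 65
combine 65, A(114) → 179
B sits 2 levels below the root, so its codeword is 2 bits.

2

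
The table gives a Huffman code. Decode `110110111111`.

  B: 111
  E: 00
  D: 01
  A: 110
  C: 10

Read left to right; each codeword is recognised as soon as it completes (prefix code):
  110→A | 110→A | 111→B | 111→B
Decoded message: AABB

AABB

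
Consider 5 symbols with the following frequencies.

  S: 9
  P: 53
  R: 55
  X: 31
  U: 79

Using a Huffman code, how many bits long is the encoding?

494

Greedily combine the two least-frequent nodes:
merge S(9) and X(31): 40
merge 40 and P(53): 93
merge R(55) and U(79): 134
merge 93 and 134: 227
The encoded length is the sum of every internal node's weight: 40 + 93 + 134 + 227 = 494 bits.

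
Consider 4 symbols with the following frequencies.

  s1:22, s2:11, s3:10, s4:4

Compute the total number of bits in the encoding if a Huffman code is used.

86

Merge the two smallest weights repeatedly:
s4(4) + s3(10) → 14
s2(11) + 14 → 25
s1(22) + 25 → 47
The encoded length is the sum of every internal node's weight: 14 + 25 + 47 = 86 bits.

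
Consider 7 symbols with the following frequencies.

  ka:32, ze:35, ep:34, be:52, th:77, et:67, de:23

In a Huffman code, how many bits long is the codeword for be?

3

Huffman merges, smallest pair first:
de(23) + ka(32) → 55
ep(34) + ze(35) → 69
be(52) + 55 → 107
et(67) + 69 → 136
th(77) + 107 → 184
136 + 184 → 320
The subtree containing be is merged 3 times, so code length = 3.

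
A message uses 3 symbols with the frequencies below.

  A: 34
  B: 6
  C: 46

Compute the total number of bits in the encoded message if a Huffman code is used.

126

Build the Huffman tree bottom-up:
merge B(6) and A(34): 40
merge 40 and C(46): 86
Total encoded bits = sum of merged weights = 40 + 86 = 126.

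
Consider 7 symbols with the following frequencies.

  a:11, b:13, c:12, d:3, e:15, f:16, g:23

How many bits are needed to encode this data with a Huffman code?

254

Greedily combine the two least-frequent nodes:
merge d(3) and a(11): 14
merge c(12) and b(13): 25
merge 14 and e(15): 29
merge f(16) and g(23): 39
merge 25 and 29: 54
merge 39 and 54: 93
Each symbol's bit-cost is frequency × depth; summing gives 254 bits (equivalently 14 + 25 + 29 + 39 + 54 + 93).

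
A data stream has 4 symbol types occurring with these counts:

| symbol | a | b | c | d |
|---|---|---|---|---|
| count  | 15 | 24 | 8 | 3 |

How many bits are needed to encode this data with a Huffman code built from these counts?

Greedily combine the two least-frequent nodes:
d(3) + c(8) → 11
11 + a(15) → 26
b(24) + 26 → 50
Each symbol's bit-cost is frequency × depth; summing gives 87 bits (equivalently 11 + 26 + 50).

87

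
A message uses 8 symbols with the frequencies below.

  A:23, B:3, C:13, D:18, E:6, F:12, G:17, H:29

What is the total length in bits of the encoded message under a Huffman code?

Greedily combine the two least-frequent nodes:
combine B(3), E(6) → 9
combine 9, F(12) → 21
combine C(13), G(17) → 30
combine D(18), 21 → 39
combine A(23), H(29) → 52
combine 30, 39 → 69
combine 52, 69 → 121
The encoded length is the sum of every internal node's weight: 9 + 21 + 30 + 39 + 52 + 69 + 121 = 341 bits.

341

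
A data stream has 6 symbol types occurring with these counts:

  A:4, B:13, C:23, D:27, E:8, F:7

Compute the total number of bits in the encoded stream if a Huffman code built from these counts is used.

Greedily combine the two least-frequent nodes:
combine A(4), F(7) → 11
combine E(8), 11 → 19
combine B(13), 19 → 32
combine C(23), D(27) → 50
combine 32, 50 → 82
Total encoded bits = sum of merged weights = 11 + 19 + 32 + 50 + 82 = 194.

194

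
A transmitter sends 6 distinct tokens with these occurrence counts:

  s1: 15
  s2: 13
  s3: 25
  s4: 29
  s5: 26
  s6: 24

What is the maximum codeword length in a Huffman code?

Merge the two lowest-weight nodes at each step:
s2(13) + s1(15) → 28
s6(24) + s3(25) → 49
s5(26) + 28 → 54
s4(29) + 49 → 78
54 + 78 → 132
The first pair merged (s2, s1) ends up deepest, at depth 3.

3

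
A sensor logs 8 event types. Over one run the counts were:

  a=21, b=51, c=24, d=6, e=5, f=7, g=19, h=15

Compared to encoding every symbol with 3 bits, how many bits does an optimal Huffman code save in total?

46

Fixed-length: 3 bits × 148 symbols = 444 bits.
Huffman merges:
combine e(5), d(6) → 11
combine f(7), 11 → 18
combine h(15), 18 → 33
combine g(19), a(21) → 40
combine c(24), 33 → 57
combine 40, b(51) → 91
combine 57, 91 → 148
Huffman total = 11 + 18 + 33 + 40 + 57 + 91 + 148 = 398 bits.
Saving = 444 − 398 = 46 bits.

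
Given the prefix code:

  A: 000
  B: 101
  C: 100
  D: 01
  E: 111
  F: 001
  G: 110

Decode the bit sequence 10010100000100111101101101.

Read left to right; each codeword is recognised as soon as it completes (prefix code):
  100→C | 101→B | 000→A | 001→F | 001→F | 111→E | 01→D | 101→B | 101→B
Decoded message: CBAFFEDBB

CBAFFEDBB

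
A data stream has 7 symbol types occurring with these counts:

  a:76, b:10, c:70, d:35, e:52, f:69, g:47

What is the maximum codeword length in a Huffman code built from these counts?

4

Merge the two lowest-weight nodes at each step:
merge b(10) and d(35): 45
merge 45 and g(47): 92
merge e(52) and f(69): 121
merge c(70) and a(76): 146
merge 92 and 121: 213
merge 146 and 213: 359
The first pair merged (b, d) ends up deepest, at depth 4.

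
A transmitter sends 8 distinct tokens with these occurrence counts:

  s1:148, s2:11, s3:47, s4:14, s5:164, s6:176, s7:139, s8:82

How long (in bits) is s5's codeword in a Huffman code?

Repeatedly merge the two smallest:
s2(11) + s4(14) → 25
25 + s3(47) → 72
72 + s8(82) → 154
s7(139) + s1(148) → 287
154 + s5(164) → 318
s6(176) + 287 → 463
318 + 463 → 781
s5's leaf is at depth 2, giving a 2-bit codeword.

2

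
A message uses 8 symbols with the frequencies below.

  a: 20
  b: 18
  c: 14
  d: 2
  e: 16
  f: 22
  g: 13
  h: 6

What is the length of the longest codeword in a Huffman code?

Merge the two lowest-weight nodes at each step:
combine d(2), h(6) → 8
combine 8, g(13) → 21
combine c(14), e(16) → 30
combine b(18), a(20) → 38
combine 21, f(22) → 43
combine 30, 38 → 68
combine 43, 68 → 111
The first pair merged (d, h) ends up deepest, at depth 4.

4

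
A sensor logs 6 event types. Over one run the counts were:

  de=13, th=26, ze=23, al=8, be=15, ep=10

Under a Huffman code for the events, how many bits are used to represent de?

Huffman merges, smallest pair first:
merge al(8) and ep(10): 18
merge de(13) and be(15): 28
merge 18 and ze(23): 41
merge th(26) and 28: 54
merge 41 and 54: 95
de sits 3 levels below the root, so its codeword is 3 bits.

3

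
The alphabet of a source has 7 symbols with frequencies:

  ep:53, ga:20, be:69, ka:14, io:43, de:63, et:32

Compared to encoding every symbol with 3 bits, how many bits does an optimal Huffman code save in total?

98

Fixed-length: 3 bits × 294 symbols = 882 bits.
Huffman merges:
merge ka(14) and ga(20): 34
merge et(32) and 34: 66
merge io(43) and ep(53): 96
merge de(63) and 66: 129
merge be(69) and 96: 165
merge 129 and 165: 294
Huffman total = 34 + 66 + 96 + 129 + 165 + 294 = 784 bits.
Saving = 882 − 784 = 98 bits.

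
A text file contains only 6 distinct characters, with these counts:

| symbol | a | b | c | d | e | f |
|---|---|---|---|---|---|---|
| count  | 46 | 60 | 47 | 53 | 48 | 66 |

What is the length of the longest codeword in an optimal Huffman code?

Merge the two lowest-weight nodes at each step:
a(46) + c(47) → 93
e(48) + d(53) → 101
b(60) + f(66) → 126
93 + 101 → 194
126 + 194 → 320
The rarest symbols sit at the bottom; the longest codeword is 3 bits.

3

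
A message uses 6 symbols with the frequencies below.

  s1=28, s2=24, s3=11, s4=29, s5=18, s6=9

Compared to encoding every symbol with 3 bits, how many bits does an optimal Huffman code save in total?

61

Fixed-length: 3 bits × 119 symbols = 357 bits.
Huffman merges:
combine s6(9), s3(11) → 20
combine s5(18), 20 → 38
combine s2(24), s1(28) → 52
combine s4(29), 38 → 67
combine 52, 67 → 119
Huffman total = 20 + 38 + 52 + 67 + 119 = 296 bits.
Saving = 357 − 296 = 61 bits.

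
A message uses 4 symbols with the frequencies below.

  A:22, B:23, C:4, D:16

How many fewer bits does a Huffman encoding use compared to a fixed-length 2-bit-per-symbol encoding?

3

Fixed-length: 2 bits × 65 symbols = 130 bits.
Huffman merges:
merge C(4) and D(16): 20
merge 20 and A(22): 42
merge B(23) and 42: 65
Huffman total = 20 + 42 + 65 = 127 bits.
Saving = 130 − 127 = 3 bits.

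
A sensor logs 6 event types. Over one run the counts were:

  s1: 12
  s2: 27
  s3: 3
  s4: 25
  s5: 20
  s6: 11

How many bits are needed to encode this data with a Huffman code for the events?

236

Build the Huffman tree bottom-up:
s3(3) + s6(11) → 14
s1(12) + 14 → 26
s5(20) + s4(25) → 45
26 + s2(27) → 53
45 + 53 → 98
Total encoded bits = sum of merged weights = 14 + 26 + 45 + 53 + 98 = 236.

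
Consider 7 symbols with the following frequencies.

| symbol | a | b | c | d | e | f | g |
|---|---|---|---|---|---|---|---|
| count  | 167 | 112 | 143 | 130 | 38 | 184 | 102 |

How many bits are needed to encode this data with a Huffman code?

2417

Merge the two smallest weights repeatedly:
e(38) + g(102) → 140
b(112) + d(130) → 242
140 + c(143) → 283
a(167) + f(184) → 351
242 + 283 → 525
351 + 525 → 876
The encoded length is the sum of every internal node's weight: 140 + 242 + 283 + 351 + 525 + 876 = 2417 bits.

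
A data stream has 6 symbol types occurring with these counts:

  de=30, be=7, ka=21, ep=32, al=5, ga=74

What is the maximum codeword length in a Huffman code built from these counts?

Merge the two lowest-weight nodes at each step:
al(5) + be(7) → 12
12 + ka(21) → 33
de(30) + ep(32) → 62
33 + 62 → 95
ga(74) + 95 → 169
Maximum depth reached is 4.

4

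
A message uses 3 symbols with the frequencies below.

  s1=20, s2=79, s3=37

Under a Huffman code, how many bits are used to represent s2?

1

Build the tree from the bottom:
s1(20) + s3(37) → 57
57 + s2(79) → 136
s2 is a child of the root — depth 1, so its codeword is a single bit.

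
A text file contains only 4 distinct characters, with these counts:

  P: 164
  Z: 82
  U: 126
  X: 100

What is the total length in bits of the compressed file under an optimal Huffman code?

Build the Huffman tree bottom-up:
merge Z(82) and X(100): 182
merge U(126) and P(164): 290
merge 182 and 290: 472
The encoded length is the sum of every internal node's weight: 182 + 290 + 472 = 944 bits.

944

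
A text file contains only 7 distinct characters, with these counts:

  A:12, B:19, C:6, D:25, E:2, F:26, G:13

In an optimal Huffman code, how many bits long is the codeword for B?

Huffman merges, smallest pair first:
merge E(2) and C(6): 8
merge 8 and A(12): 20
merge G(13) and B(19): 32
merge 20 and D(25): 45
merge F(26) and 32: 58
merge 45 and 58: 103
B sits 3 levels below the root, so its codeword is 3 bits.

3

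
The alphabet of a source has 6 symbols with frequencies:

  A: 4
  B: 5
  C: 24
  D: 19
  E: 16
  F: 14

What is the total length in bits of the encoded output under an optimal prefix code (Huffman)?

Build the Huffman tree bottom-up:
merge A(4) and B(5): 9
merge 9 and F(14): 23
merge E(16) and D(19): 35
merge 23 and C(24): 47
merge 35 and 47: 82
Total encoded bits = sum of merged weights = 9 + 23 + 35 + 47 + 82 = 196.

196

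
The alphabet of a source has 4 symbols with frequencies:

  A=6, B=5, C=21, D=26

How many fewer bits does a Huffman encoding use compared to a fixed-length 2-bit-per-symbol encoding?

Fixed-length: 2 bits × 58 symbols = 116 bits.
Huffman merges:
B(5) + A(6) → 11
11 + C(21) → 32
D(26) + 32 → 58
Huffman total = 11 + 32 + 58 = 101 bits.
Saving = 116 − 101 = 15 bits.

15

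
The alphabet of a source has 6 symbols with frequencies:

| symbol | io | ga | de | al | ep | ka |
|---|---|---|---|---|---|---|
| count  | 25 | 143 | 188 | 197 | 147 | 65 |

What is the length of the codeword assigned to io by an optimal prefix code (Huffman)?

4

Huffman merges, smallest pair first:
combine io(25), ka(65) → 90
combine 90, ga(143) → 233
combine ep(147), de(188) → 335
combine al(197), 233 → 430
combine 335, 430 → 765
The subtree containing io is merged 4 times, so code length = 4.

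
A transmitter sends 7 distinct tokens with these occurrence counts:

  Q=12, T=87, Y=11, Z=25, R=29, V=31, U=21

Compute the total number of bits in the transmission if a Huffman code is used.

Greedily combine the two least-frequent nodes:
Y(11) + Q(12) → 23
U(21) + 23 → 44
Z(25) + R(29) → 54
V(31) + 44 → 75
54 + 75 → 129
T(87) + 129 → 216
Total encoded bits = sum of merged weights = 23 + 44 + 54 + 75 + 129 + 216 = 541.

541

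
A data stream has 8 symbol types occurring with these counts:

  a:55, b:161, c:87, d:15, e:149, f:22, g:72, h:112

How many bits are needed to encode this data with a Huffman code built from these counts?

Greedily combine the two least-frequent nodes:
d(15) + f(22) → 37
37 + a(55) → 92
g(72) + c(87) → 159
92 + h(112) → 204
e(149) + 159 → 308
b(161) + 204 → 365
308 + 365 → 673
Each symbol's bit-cost is frequency × depth; summing gives 1838 bits (equivalently 37 + 92 + 159 + 204 + 308 + 365 + 673).

1838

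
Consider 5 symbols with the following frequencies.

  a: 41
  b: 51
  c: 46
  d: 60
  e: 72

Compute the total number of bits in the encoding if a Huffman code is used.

627

Merge the two smallest weights repeatedly:
combine a(41), c(46) → 87
combine b(51), d(60) → 111
combine e(72), 87 → 159
combine 111, 159 → 270
The encoded length is the sum of every internal node's weight: 87 + 111 + 159 + 270 = 627 bits.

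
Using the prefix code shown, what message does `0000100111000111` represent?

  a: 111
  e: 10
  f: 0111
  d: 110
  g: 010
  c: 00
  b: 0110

ccefcf

Read left to right; each codeword is recognised as soon as it completes (prefix code):
  00→c | 00→c | 10→e | 0111→f | 00→c | 0111→f
Decoded message: ccefcf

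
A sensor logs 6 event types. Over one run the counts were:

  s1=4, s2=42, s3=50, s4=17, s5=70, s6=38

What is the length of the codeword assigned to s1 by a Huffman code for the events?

4

Build the tree from the bottom:
s1(4) + s4(17) → 21
21 + s6(38) → 59
s2(42) + s3(50) → 92
59 + s5(70) → 129
92 + 129 → 221
s1 sits 4 levels below the root, so its codeword is 4 bits.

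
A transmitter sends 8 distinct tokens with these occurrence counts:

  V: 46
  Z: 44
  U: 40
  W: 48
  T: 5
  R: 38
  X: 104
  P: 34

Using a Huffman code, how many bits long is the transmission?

Build the Huffman tree bottom-up:
combine T(5), P(34) → 39
combine R(38), 39 → 77
combine U(40), Z(44) → 84
combine V(46), W(48) → 94
combine 77, 84 → 161
combine 94, X(104) → 198
combine 161, 198 → 359
Total encoded bits = sum of merged weights = 39 + 77 + 84 + 94 + 161 + 198 + 359 = 1012.

1012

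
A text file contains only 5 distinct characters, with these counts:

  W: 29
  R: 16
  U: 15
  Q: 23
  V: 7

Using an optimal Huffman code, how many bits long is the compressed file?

Build the Huffman tree bottom-up:
V(7) + U(15) → 22
R(16) + 22 → 38
Q(23) + W(29) → 52
38 + 52 → 90
Total encoded bits = sum of merged weights = 22 + 38 + 52 + 90 = 202.

202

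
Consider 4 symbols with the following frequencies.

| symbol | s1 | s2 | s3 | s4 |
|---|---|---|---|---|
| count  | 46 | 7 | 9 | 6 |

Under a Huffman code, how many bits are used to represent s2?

Huffman merges, smallest pair first:
s4(6) + s2(7) → 13
s3(9) + 13 → 22
22 + s1(46) → 68
s2 sits 3 levels below the root, so its codeword is 3 bits.

3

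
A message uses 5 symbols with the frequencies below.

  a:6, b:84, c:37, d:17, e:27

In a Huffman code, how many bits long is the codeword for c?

Repeatedly merge the two smallest:
a(6) + d(17) → 23
23 + e(27) → 50
c(37) + 50 → 87
b(84) + 87 → 171
c's leaf is at depth 2, giving a 2-bit codeword.

2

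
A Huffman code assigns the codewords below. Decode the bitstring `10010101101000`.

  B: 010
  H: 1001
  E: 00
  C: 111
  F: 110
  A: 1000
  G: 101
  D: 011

Read left to right; each codeword is recognised as soon as it completes (prefix code):
  1001→H | 010→B | 110→F | 1000→A
Decoded message: HBFA

HBFA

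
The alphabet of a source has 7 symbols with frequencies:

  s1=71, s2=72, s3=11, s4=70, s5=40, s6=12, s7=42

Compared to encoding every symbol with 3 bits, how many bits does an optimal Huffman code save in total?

127

Fixed-length: 3 bits × 318 symbols = 954 bits.
Huffman merges:
merge s3(11) and s6(12): 23
merge 23 and s5(40): 63
merge s7(42) and 63: 105
merge s4(70) and s1(71): 141
merge s2(72) and 105: 177
merge 141 and 177: 318
Huffman total = 23 + 63 + 105 + 141 + 177 + 318 = 827 bits.
Saving = 954 − 827 = 127 bits.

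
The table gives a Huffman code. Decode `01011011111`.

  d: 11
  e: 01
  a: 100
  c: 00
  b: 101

Read left to right; each codeword is recognised as soon as it completes (prefix code):
  01→e | 01→e | 101→b | 11→d | 11→d
Decoded message: eebdd

eebdd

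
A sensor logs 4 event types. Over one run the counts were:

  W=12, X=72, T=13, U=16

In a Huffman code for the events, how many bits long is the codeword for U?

Repeatedly merge the two smallest:
combine W(12), T(13) → 25
combine U(16), 25 → 41
combine 41, X(72) → 113
U's leaf is at depth 2, giving a 2-bit codeword.

2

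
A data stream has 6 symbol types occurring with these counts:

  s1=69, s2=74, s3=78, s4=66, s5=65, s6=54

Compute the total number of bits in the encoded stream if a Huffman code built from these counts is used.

Greedily combine the two least-frequent nodes:
s6(54) + s5(65) → 119
s4(66) + s1(69) → 135
s2(74) + s3(78) → 152
119 + 135 → 254
152 + 254 → 406
The encoded length is the sum of every internal node's weight: 119 + 135 + 152 + 254 + 406 = 1066 bits.

1066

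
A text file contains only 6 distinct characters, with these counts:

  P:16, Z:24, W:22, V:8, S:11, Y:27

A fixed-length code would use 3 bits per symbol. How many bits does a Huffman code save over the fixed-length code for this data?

54

Fixed-length: 3 bits × 108 symbols = 324 bits.
Huffman merges:
combine V(8), S(11) → 19
combine P(16), 19 → 35
combine W(22), Z(24) → 46
combine Y(27), 35 → 62
combine 46, 62 → 108
Huffman total = 19 + 35 + 46 + 62 + 108 = 270 bits.
Saving = 324 − 270 = 54 bits.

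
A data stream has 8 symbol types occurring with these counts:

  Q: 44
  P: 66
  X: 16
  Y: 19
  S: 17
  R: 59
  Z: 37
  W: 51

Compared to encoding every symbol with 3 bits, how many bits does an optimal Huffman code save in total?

40

Fixed-length: 3 bits × 309 symbols = 927 bits.
Huffman merges:
combine X(16), S(17) → 33
combine Y(19), 33 → 52
combine Z(37), Q(44) → 81
combine W(51), 52 → 103
combine R(59), P(66) → 125
combine 81, 103 → 184
combine 125, 184 → 309
Huffman total = 33 + 52 + 81 + 103 + 125 + 184 + 309 = 887 bits.
Saving = 927 − 887 = 40 bits.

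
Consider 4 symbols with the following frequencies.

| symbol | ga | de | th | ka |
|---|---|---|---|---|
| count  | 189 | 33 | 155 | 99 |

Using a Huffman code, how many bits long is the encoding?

Build the Huffman tree bottom-up:
combine de(33), ka(99) → 132
combine 132, th(155) → 287
combine ga(189), 287 → 476
Each symbol's bit-cost is frequency × depth; summing gives 895 bits (equivalently 132 + 287 + 476).

895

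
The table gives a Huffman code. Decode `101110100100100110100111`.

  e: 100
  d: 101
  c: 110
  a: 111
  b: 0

dceeecea

Read left to right; each codeword is recognised as soon as it completes (prefix code):
  101→d | 110→c | 100→e | 100→e | 100→e | 110→c | 100→e | 111→a
Decoded message: dceeecea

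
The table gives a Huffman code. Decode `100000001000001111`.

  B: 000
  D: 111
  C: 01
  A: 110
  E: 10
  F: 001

Read left to right; each codeword is recognised as soon as it completes (prefix code):
  10→E | 000→B | 000→B | 10→E | 000→B | 01→C | 111→D
Decoded message: EBBEBCD

EBBEBCD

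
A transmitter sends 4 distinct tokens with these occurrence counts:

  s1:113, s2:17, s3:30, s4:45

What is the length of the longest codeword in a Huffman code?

3

Merge the two lowest-weight nodes at each step:
merge s2(17) and s3(30): 47
merge s4(45) and 47: 92
merge 92 and s1(113): 205
The first pair merged (s2, s3) ends up deepest, at depth 3.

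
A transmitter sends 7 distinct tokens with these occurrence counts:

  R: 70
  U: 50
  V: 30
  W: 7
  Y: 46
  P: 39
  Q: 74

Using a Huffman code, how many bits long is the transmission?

841

Merge the two smallest weights repeatedly:
merge W(7) and V(30): 37
merge 37 and P(39): 76
merge Y(46) and U(50): 96
merge R(70) and Q(74): 144
merge 76 and 96: 172
merge 144 and 172: 316
The encoded length is the sum of every internal node's weight: 37 + 76 + 96 + 144 + 172 + 316 = 841 bits.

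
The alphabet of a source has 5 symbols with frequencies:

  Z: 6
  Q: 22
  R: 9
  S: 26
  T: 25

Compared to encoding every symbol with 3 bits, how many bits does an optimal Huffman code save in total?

73

Fixed-length: 3 bits × 88 symbols = 264 bits.
Huffman merges:
Z(6) + R(9) → 15
15 + Q(22) → 37
T(25) + S(26) → 51
37 + 51 → 88
Huffman total = 15 + 37 + 51 + 88 = 191 bits.
Saving = 264 − 191 = 73 bits.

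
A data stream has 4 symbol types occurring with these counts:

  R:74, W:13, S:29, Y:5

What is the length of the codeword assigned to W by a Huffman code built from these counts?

Repeatedly merge the two smallest:
Y(5) + W(13) → 18
18 + S(29) → 47
47 + R(74) → 121
W's leaf is at depth 3, giving a 3-bit codeword.

3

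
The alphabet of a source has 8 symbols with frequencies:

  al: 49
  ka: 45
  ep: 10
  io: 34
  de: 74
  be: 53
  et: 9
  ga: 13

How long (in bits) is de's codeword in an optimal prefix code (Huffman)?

2

Build the tree from the bottom:
combine et(9), ep(10) → 19
combine ga(13), 19 → 32
combine 32, io(34) → 66
combine ka(45), al(49) → 94
combine be(53), 66 → 119
combine de(74), 94 → 168
combine 119, 168 → 287
The subtree containing de is merged 2 times, so code length = 2.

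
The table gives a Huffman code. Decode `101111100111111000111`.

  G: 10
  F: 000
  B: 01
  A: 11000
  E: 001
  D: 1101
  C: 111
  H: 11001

GCHCAC

Read left to right; each codeword is recognised as soon as it completes (prefix code):
  10→G | 111→C | 11001→H | 111→C | 11000→A | 111→C
Decoded message: GCHCAC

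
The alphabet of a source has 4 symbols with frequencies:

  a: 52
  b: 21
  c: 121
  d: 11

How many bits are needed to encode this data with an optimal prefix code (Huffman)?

Greedily combine the two least-frequent nodes:
merge d(11) and b(21): 32
merge 32 and a(52): 84
merge 84 and c(121): 205
The encoded length is the sum of every internal node's weight: 32 + 84 + 205 = 321 bits.

321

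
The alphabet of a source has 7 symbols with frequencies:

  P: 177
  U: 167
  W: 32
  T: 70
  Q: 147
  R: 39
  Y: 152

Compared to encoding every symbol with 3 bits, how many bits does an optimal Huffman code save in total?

284

Fixed-length: 3 bits × 784 symbols = 2352 bits.
Huffman merges:
combine W(32), R(39) → 71
combine T(70), 71 → 141
combine 141, Q(147) → 288
combine Y(152), U(167) → 319
combine P(177), 288 → 465
combine 319, 465 → 784
Huffman total = 71 + 141 + 288 + 319 + 465 + 784 = 2068 bits.
Saving = 2352 − 2068 = 284 bits.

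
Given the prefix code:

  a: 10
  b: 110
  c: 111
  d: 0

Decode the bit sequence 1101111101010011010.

Read left to right; each codeword is recognised as soon as it completes (prefix code):
  110→b | 111→c | 110→b | 10→a | 10→a | 0→d | 110→b | 10→a
Decoded message: bcbaadba

bcbaadba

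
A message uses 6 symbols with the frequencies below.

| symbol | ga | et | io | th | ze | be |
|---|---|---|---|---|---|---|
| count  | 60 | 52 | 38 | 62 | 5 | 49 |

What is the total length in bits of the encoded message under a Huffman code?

667

Merge the two smallest weights repeatedly:
ze(5) + io(38) → 43
43 + be(49) → 92
et(52) + ga(60) → 112
th(62) + 92 → 154
112 + 154 → 266
Each symbol's bit-cost is frequency × depth; summing gives 667 bits (equivalently 43 + 92 + 112 + 154 + 266).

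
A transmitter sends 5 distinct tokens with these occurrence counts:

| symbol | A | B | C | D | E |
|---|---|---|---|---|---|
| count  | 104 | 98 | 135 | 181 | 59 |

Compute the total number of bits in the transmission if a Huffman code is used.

Greedily combine the two least-frequent nodes:
E(59) + B(98) → 157
A(104) + C(135) → 239
157 + D(181) → 338
239 + 338 → 577
Each symbol's bit-cost is frequency × depth; summing gives 1311 bits (equivalently 157 + 239 + 338 + 577).

1311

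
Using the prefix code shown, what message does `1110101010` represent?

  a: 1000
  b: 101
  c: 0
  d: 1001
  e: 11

ebcbc

Read left to right; each codeword is recognised as soon as it completes (prefix code):
  11→e | 101→b | 0→c | 101→b | 0→c
Decoded message: ebcbc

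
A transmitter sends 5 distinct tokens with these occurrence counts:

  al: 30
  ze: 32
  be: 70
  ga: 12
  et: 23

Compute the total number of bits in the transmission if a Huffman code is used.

361

Greedily combine the two least-frequent nodes:
ga(12) + et(23) → 35
al(30) + ze(32) → 62
35 + 62 → 97
be(70) + 97 → 167
The encoded length is the sum of every internal node's weight: 35 + 62 + 97 + 167 = 361 bits.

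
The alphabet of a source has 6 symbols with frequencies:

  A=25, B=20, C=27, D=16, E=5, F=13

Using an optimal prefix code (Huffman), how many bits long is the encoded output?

Greedily combine the two least-frequent nodes:
E(5) + F(13) → 18
D(16) + 18 → 34
B(20) + A(25) → 45
C(27) + 34 → 61
45 + 61 → 106
Each symbol's bit-cost is frequency × depth; summing gives 264 bits (equivalently 18 + 34 + 45 + 61 + 106).

264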